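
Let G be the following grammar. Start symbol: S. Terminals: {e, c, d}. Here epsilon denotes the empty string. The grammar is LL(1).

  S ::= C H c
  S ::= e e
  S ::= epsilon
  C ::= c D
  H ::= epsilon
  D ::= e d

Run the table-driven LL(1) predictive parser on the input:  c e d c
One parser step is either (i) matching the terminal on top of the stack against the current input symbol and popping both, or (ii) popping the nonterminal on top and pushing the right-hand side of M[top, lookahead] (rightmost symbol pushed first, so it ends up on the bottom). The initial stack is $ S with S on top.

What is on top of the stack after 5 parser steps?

d

     Stack      Input      Action
  1  $ S        c e d c $  expand S ::= C H c
  2  $ c H C    c e d c $  expand C ::= c D
  3  $ c H D c  c e d c $  match c
  4  $ c H D    e d c $    expand D ::= e d
  5  $ c H d e  e d c $    match e
Stack after step 5: $ c H d (top = d).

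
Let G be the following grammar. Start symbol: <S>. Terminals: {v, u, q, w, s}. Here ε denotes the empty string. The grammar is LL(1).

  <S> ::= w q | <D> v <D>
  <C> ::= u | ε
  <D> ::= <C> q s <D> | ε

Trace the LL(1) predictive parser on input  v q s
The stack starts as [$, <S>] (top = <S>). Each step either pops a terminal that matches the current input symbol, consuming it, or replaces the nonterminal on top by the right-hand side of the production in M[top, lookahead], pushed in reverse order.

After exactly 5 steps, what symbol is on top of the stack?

q

step 1: stack=$ <S>  input=v q s $  — expand <S> ::= <D> v <D>
step 2: stack=$ <D> v <D>  input=v q s $  — expand <D> ::= ε
step 3: stack=$ <D> v  input=v q s $  — match v
step 4: stack=$ <D>  input=q s $  — expand <D> ::= <C> q s <D>
step 5: stack=$ <D> s q <C>  input=q s $  — expand <C> ::= ε
Stack after step 5: $ <D> s q (top = q).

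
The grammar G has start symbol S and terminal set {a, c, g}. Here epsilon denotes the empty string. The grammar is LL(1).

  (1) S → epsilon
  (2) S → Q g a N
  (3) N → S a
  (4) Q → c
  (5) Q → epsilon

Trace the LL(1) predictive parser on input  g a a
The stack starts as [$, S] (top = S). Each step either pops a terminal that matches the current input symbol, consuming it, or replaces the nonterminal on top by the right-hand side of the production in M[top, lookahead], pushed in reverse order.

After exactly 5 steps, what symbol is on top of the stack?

     Stack      Input    Action
  1  $ S        g a a $  expand S → Q g a N
  2  $ N a g Q  g a a $  expand Q → epsilon
  3  $ N a g    g a a $  match g
  4  $ N a      a a $    match a
  5  $ N        a $      expand N → S a
Stack after step 5: $ a S (top = S).

S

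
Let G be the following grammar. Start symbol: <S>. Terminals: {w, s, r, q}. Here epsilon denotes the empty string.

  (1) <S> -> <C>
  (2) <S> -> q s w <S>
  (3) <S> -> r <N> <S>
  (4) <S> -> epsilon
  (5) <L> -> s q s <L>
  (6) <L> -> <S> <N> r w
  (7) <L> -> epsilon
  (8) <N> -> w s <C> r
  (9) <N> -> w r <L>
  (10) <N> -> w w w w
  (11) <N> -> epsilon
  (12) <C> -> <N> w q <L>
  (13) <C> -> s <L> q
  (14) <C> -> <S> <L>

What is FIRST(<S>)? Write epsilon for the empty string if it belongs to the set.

{epsilon, q, r, s, w}

FIRST(<N>): from <N>->w s <C> r we get {w}; from <N>->w r <L> we get {w}; from <N>->w w w w we get {w}; from <N>->epsilon we get {epsilon}. So FIRST(<N>) = {epsilon, w}.
FIRST(<S>): from <S>-><C> we get {epsilon, q, r, s, w}; from <S>->q s w <S> we get {q}; from <S>->r <N> <S> we get {r}; from <S>->epsilon we get {epsilon}. So FIRST(<S>) = {epsilon, q, r, s, w}.
FIRST(<L>): from <L>->s q s <L> we get {s}; from <L>-><S> <N> r w we get {q, r, s, w}; from <L>->epsilon we get {epsilon}. So FIRST(<L>) = {epsilon, q, r, s, w}.
FIRST(<C>): from <C>-><N> w q <L> we get {w}; from <C>->s <L> q we get {s}; from <C>-><S> <L> we get {epsilon, q, r, s, w}. So FIRST(<C>) = {epsilon, q, r, s, w}.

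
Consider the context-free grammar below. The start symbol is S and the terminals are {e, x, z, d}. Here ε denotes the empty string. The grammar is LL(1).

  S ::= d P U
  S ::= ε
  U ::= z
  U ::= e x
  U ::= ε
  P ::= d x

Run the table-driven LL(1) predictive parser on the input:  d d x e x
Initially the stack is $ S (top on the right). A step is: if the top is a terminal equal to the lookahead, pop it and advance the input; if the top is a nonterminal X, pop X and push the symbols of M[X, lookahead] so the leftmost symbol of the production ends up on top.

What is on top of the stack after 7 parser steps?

x

     Stack    Input        Action
  1  $ S      d d x e x $  expand S ::= d P U
  2  $ U P d  d d x e x $  match d
  3  $ U P    d x e x $    expand P ::= d x
  4  $ U x d  d x e x $    match d
  5  $ U x    x e x $      match x
  6  $ U      e x $        expand U ::= e x
  7  $ x e    e x $        match e
Stack after step 7: $ x (top = x).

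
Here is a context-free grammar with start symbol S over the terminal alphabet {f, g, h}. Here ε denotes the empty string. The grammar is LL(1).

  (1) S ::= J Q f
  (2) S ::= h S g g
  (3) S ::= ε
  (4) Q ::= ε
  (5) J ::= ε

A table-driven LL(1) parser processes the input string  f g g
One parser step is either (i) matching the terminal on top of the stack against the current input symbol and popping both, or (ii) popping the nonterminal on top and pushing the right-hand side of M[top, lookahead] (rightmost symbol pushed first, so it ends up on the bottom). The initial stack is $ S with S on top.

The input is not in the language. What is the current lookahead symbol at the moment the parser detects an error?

g

     Stack    Input    Action
  1  $ S      f g g $  expand S ::= J Q f
  2  $ f Q J  f g g $  expand J ::= ε
  3  $ f Q    f g g $  expand Q ::= ε
  4  $ f      f g g $  match f
  5  $        g g $    error: stack empty but input remains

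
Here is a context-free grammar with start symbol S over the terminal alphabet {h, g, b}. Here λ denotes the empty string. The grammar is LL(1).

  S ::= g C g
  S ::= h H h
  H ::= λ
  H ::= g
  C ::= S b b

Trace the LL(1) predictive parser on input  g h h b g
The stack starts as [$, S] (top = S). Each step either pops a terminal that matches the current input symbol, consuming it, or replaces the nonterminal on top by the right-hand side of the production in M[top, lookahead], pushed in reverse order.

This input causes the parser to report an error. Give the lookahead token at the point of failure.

     Stack          Input        Action
  1  $ S            g h h b g $  expand S ::= g C g
  2  $ g C g        g h h b g $  match g
  3  $ g C          h h b g $    expand C ::= S b b
  4  $ g b b S      h h b g $    expand S ::= h H h
  5  $ g b b h H h  h h b g $    match h
  6  $ g b b h H    h b g $      expand H ::= λ
  7  $ g b b h      h b g $      match h
  8  $ g b b        b g $        match b
  9  $ g b          g $          error: top is terminal b but lookahead is g

g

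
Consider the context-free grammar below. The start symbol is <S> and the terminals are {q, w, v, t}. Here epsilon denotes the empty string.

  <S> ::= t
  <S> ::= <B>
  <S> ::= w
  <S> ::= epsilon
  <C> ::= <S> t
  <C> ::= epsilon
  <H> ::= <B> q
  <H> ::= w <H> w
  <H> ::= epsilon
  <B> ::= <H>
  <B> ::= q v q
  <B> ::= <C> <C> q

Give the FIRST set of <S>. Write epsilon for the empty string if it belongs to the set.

{epsilon, q, t, w}

FIRST(<S>) = {epsilon, q, t, w}  (via <B>)
FIRST(<C>) = {epsilon, q, t, w}  (via <S> t)
FIRST(<H>) = {epsilon, q, t, w}  (via <B> q)
FIRST(<B>) = {epsilon, q, t, w}  (via <H>, <C> <C> q)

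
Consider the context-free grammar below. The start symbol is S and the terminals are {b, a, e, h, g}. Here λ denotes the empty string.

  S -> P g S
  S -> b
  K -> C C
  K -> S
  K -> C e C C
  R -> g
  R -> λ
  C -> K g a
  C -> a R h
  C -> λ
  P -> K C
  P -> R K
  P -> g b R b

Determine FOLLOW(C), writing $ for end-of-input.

FIRST(R) = {λ, g}
FIRST(S) = {a, b, e, g}  (via P g S)
FIRST(K) = {λ, a, b, e, g}  (via C C, S, C e C C)
FIRST(C) = {λ, a, b, e, g}  (via K g a)
FIRST(P) = {λ, a, b, e, g}  (via K C, R K)
FOLLOW(S) includes $ since S is the start symbol.
FOLLOW(P): in S->P g S, P is followed by g S with FIRST {g}. Thus FOLLOW(P) = {g}.
FOLLOW(K): in C->K g a, K is followed by g a with FIRST {g}; in P->K C, K is followed by C with FIRST {λ, a, b, e, g}; in P->K C, the suffix after K is nullable, so FOLLOW(K) ⊇ FOLLOW(P) = {g}; in P->R K, the suffix after K is empty, so FOLLOW(K) ⊇ FOLLOW(P) = {g}. Thus FOLLOW(K) = {a, b, e, g}.
FOLLOW(S): in S->P g S, the suffix after S is empty (adds nothing new); in K->S, the suffix after S is empty, so FOLLOW(S) ⊇ FOLLOW(K) = {a, b, e, g}. Thus FOLLOW(S) = {$, a, b, e, g}.
FOLLOW(R): in C->a R h, R is followed by h with FIRST {h}; in P->R K, R is followed by K with FIRST {λ, a, b, e, g}; in P->R K, the suffix after R is nullable, so FOLLOW(R) ⊇ FOLLOW(P) = {g}; in P->g b R b, R is followed by b with FIRST {b}. Thus FOLLOW(R) = {a, b, e, g, h}.
FOLLOW(C): in K->C C (occurrence 1), C is followed by C with FIRST {λ, a, b, e, g}; in K->C C (occurrence 1), the suffix after C is nullable, so FOLLOW(C) ⊇ FOLLOW(K) = {a, b, e, g}; in K->C C (occurrence 2), the suffix after C is empty, so FOLLOW(C) ⊇ FOLLOW(K) = {a, b, e, g}; in K->C e C C (occurrence 1), C is followed by e C C with FIRST {e}; in K->C e C C (occurrence 2), C is followed by C with FIRST {λ, a, b, e, g}; in K->C e C C (occurrence 2), the suffix after C is nullable, so FOLLOW(C) ⊇ FOLLOW(K) = {a, b, e, g}; in K->C e C C (occurrence 3), the suffix after C is empty, so FOLLOW(C) ⊇ FOLLOW(K) = {a, b, e, g}; in P->K C, the suffix after C is empty, so FOLLOW(C) ⊇ FOLLOW(P) = {g}. Thus FOLLOW(C) = {a, b, e, g}.

{a, b, e, g}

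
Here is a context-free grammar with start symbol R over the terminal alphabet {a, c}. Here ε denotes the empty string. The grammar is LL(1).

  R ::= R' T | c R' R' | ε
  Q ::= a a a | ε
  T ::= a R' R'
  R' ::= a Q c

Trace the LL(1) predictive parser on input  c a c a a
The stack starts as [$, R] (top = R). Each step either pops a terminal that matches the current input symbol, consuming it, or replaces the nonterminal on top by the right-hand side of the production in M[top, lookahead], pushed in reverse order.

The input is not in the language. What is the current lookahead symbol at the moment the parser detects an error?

$

      Stack       Input        Action
   1  $ R         c a c a a $  expand R ::= c R' R'
   2  $ R' R' c   c a c a a $  match c
   3  $ R' R'     a c a a $    expand R' ::= a Q c
   4  $ R' c Q a  a c a a $    match a
   5  $ R' c Q    c a a $      expand Q ::= ε
   6  $ R' c      c a a $      match c
   7  $ R'        a a $        expand R' ::= a Q c
   8  $ c Q a     a a $        match a
   9  $ c Q       a $          expand Q ::= a a a
  10  $ c a a a   a $          match a
  11  $ c a a     $            error: top is terminal a but lookahead is $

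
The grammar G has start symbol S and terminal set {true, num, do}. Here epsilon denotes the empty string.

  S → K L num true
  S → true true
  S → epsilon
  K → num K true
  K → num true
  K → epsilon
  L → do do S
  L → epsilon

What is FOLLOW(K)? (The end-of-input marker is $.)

{do, num, true}

FIRST(K): from K→num K true we get {num}; from K→num true we get {num}; from K→epsilon we get {epsilon}. So FIRST(K) = {epsilon, num}.
FIRST(L): from L→do do S we get {do}; from L→epsilon we get {epsilon}. So FIRST(L) = {epsilon, do}.
FIRST(S): from S→K L num true we get {do, num}; from S→true true we get {true}; from S→epsilon we get {epsilon}. So FIRST(S) = {epsilon, do, num, true}.
FOLLOW(S) includes $ since S is the start symbol.
FOLLOW(K): in S→K L num true, K is followed by L num true with FIRST {do, num}; in K→num K true, K is followed by true with FIRST {true}. Thus FOLLOW(K) = {do, num, true}.
FOLLOW(L): in S→K L num true, L is followed by num true with FIRST {num}. Thus FOLLOW(L) = {num}.
FOLLOW(S): in L→do do S, the suffix after S is empty, so FOLLOW(S) ⊇ FOLLOW(L) = {num}. Thus FOLLOW(S) = {$, num}.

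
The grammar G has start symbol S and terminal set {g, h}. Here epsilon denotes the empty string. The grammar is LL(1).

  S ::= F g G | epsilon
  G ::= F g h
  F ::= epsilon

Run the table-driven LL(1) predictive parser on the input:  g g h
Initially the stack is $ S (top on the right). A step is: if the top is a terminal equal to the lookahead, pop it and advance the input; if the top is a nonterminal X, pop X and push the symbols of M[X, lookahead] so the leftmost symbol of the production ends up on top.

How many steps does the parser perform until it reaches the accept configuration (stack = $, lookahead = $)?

     Stack    Input    Action
  1  $ S      g g h $  expand S ::= F g G
  2  $ G g F  g g h $  expand F ::= epsilon
  3  $ G g    g g h $  match g
  4  $ G      g h $    expand G ::= F g h
  5  $ h g F  g h $    expand F ::= epsilon
  6  $ h g    g h $    match g
  7  $ h      h $      match h
Accept reached after 7 steps.

7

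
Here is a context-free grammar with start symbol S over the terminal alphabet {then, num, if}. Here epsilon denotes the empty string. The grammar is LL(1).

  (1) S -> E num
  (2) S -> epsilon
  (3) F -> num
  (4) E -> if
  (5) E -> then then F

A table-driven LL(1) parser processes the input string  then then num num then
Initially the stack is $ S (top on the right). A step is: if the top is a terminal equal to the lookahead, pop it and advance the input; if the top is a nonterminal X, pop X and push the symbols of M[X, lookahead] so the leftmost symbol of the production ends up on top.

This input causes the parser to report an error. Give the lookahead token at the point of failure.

     Stack              Input                     Action
  1  $ S                then then num num then $  expand S -> E num
  2  $ num E            then then num num then $  expand E -> then then F
  3  $ num F then then  then then num num then $  match then
  4  $ num F then       then num num then $       match then
  5  $ num F            num num then $            expand F -> num
  6  $ num num          num num then $            match num
  7  $ num              num then $                match num
  8  $                  then $                    error: stack empty but input remains

then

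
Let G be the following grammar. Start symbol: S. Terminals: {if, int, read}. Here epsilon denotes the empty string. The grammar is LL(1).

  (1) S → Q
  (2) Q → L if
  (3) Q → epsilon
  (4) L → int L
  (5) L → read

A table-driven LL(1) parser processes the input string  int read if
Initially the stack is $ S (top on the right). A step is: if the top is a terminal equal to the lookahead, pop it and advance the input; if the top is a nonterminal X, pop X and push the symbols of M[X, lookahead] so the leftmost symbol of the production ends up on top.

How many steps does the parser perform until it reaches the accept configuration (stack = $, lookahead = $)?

7

     Stack       Input          Action
  1  $ S         int read if $  expand S → Q
  2  $ Q         int read if $  expand Q → L if
  3  $ if L      int read if $  expand L → int L
  4  $ if L int  int read if $  match int
  5  $ if L      read if $      expand L → read
  6  $ if read   read if $      match read
  7  $ if        if $           match if
Accept reached after 7 steps.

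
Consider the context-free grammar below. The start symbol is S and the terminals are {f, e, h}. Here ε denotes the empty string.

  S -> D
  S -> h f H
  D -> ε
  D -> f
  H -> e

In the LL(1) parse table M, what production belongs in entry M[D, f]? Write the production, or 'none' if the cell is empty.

D -> f

FIRST(D) = {ε, f}
FIRST(H) = {e}
FIRST(S) = {ε, f, h}  (via D)
FOLLOW(S) includes $ since S is the start symbol.
FOLLOW(S): S appears on no right-hand side. Thus FOLLOW(S) = {$}.
FOLLOW(D): in S->D, the suffix after D is empty, so FOLLOW(D) ⊇ FOLLOW(S) = {$}. Thus FOLLOW(D) = {$}.
For D -> ε: FIRST(ε) = {ε}, so it goes in M[D, t] for t ∈ {}; since ε ∈ FIRST, also for every t ∈ FOLLOW(D) = {$}.
For D -> f: FIRST(f) = {f}, so it goes in M[D, t] for t ∈ {f}.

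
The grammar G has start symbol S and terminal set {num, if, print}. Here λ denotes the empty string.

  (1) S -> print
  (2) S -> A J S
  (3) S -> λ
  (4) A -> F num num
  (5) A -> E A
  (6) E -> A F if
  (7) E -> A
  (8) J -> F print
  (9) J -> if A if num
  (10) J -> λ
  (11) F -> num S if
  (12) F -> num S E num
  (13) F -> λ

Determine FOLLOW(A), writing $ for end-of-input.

FIRST(F): from F->num S if we get {num}; from F->num S E num we get {num}; from F->λ we get {λ}. So FIRST(F) = {λ, num}.
FIRST(J): from J->F print we get {num, print}; from J->if A if num we get {if}; from J->λ we get {λ}. So FIRST(J) = {λ, if, num, print}.
FIRST(S): from S->print we get {print}; from S->A J S we get {num}; from S->λ we get {λ}. So FIRST(S) = {λ, num, print}.
FIRST(A): from A->F num num we get {num}; from A->E A we get {num}. So FIRST(A) = {num}.
FIRST(E): from E->A F if we get {num}; from E->A we get {num}. So FIRST(E) = {num}.
FOLLOW(S) includes $ since S is the start symbol.
FOLLOW(S): in S->A J S, the suffix after S is empty (adds nothing new); in F->num S if, S is followed by if with FIRST {if}; in F->num S E num, S is followed by E num with FIRST {num}. Thus FOLLOW(S) = {$, if, num}.
FOLLOW(E): in A->E A, E is followed by A with FIRST {num}; in F->num S E num, E is followed by num with FIRST {num}. Thus FOLLOW(E) = {num}.
FOLLOW(A): in S->A J S, A is followed by J S with FIRST {λ, if, num, print}; in S->A J S, the suffix after A is nullable, so FOLLOW(A) ⊇ FOLLOW(S) = {$, if, num}; in A->E A, the suffix after A is empty (adds nothing new); in E->A F if, A is followed by F if with FIRST {if, num}; in E->A, the suffix after A is empty, so FOLLOW(A) ⊇ FOLLOW(E) = {num}; in J->if A if num, A is followed by if num with FIRST {if}. Thus FOLLOW(A) = {$, if, num, print}.
FOLLOW(J): in S->A J S, J is followed by S with FIRST {λ, num, print}; in S->A J S, the suffix after J is nullable, so FOLLOW(J) ⊇ FOLLOW(S) = {$, if, num}. Thus FOLLOW(J) = {$, if, num, print}.
FOLLOW(F): in A->F num num, F is followed by num num with FIRST {num}; in E->A F if, F is followed by if with FIRST {if}; in J->F print, F is followed by print with FIRST {print}. Thus FOLLOW(F) = {if, num, print}.

{$, if, num, print}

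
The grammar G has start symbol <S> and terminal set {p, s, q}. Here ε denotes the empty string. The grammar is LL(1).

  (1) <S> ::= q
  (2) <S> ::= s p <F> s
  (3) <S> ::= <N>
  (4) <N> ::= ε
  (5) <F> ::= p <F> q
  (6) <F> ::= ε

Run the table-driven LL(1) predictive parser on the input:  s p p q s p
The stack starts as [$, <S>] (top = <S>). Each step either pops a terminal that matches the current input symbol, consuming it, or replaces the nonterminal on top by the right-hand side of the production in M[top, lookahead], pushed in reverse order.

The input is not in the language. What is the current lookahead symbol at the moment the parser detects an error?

p

step 1: stack=$ <S>  input=s p p q s p $  — expand <S> ::= s p <F> s
step 2: stack=$ s <F> p s  input=s p p q s p $  — match s
step 3: stack=$ s <F> p  input=p p q s p $  — match p
step 4: stack=$ s <F>  input=p q s p $  — expand <F> ::= p <F> q
step 5: stack=$ s q <F> p  input=p q s p $  — match p
step 6: stack=$ s q <F>  input=q s p $  — expand <F> ::= ε
step 7: stack=$ s q  input=q s p $  — match q
step 8: stack=$ s  input=s p $  — match s
step 9: stack=$  input=p $  — error: stack empty but input remains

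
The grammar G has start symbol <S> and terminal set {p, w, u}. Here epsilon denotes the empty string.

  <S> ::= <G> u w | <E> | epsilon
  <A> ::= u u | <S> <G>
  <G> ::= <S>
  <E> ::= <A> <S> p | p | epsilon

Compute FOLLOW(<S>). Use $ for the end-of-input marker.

{$, p, u}

FIRST(<S>): from <S>::=<G> u w we get {p, u}; from <S>::=<E> we get {epsilon, p, u}; from <S>::=epsilon we get {epsilon}. So FIRST(<S>) = {epsilon, p, u}.
FIRST(<G>): from <G>::=<S> we get {epsilon, p, u}. So FIRST(<G>) = {epsilon, p, u}.
FIRST(<A>): from <A>::=u u we get {u}; from <A>::=<S> <G> we get {epsilon, p, u}. So FIRST(<A>) = {epsilon, p, u}.
FIRST(<E>): from <E>::=<A> <S> p we get {p, u}; from <E>::=p we get {p}; from <E>::=epsilon we get {epsilon}. So FIRST(<E>) = {epsilon, p, u}.
FOLLOW(<S>) includes $ since <S> is the start symbol.
FOLLOW(<A>): in <E>::=<A> <S> p, <A> is followed by <S> p with FIRST {p, u}. Thus FOLLOW(<A>) = {p, u}.
FOLLOW(<G>): in <S>::=<G> u w, <G> is followed by u w with FIRST {u}; in <A>::=<S> <G>, the suffix after <G> is empty, so FOLLOW(<G>) ⊇ FOLLOW(<A>) = {p, u}. Thus FOLLOW(<G>) = {p, u}.
FOLLOW(<S>): in <A>::=<S> <G>, <S> is followed by <G> with FIRST {epsilon, p, u}; in <A>::=<S> <G>, the suffix after <S> is nullable, so FOLLOW(<S>) ⊇ FOLLOW(<A>) = {p, u}; in <G>::=<S>, the suffix after <S> is empty, so FOLLOW(<S>) ⊇ FOLLOW(<G>) = {p, u}; in <E>::=<A> <S> p, <S> is followed by p with FIRST {p}. Thus FOLLOW(<S>) = {$, p, u}.
FOLLOW(<E>): in <S>::=<E>, the suffix after <E> is empty, so FOLLOW(<E>) ⊇ FOLLOW(<S>) = {$, p, u}. Thus FOLLOW(<E>) = {$, p, u}.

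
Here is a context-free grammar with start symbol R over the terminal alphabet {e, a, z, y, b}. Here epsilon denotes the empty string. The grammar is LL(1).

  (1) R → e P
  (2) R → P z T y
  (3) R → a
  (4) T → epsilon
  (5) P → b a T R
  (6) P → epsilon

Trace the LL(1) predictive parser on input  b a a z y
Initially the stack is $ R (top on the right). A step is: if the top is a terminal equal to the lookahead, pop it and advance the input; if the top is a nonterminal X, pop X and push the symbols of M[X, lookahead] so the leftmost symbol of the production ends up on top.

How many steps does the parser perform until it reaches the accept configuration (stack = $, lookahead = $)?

10

      Stack            Input        Action
   1  $ R              b a a z y $  expand R → P z T y
   2  $ y T z P        b a a z y $  expand P → b a T R
   3  $ y T z R T a b  b a a z y $  match b
   4  $ y T z R T a    a a z y $    match a
   5  $ y T z R T      a z y $      expand T → epsilon
   6  $ y T z R        a z y $      expand R → a
   7  $ y T z a        a z y $      match a
   8  $ y T z          z y $        match z
   9  $ y T            y $          expand T → epsilon
  10  $ y              y $          match y
Accept reached after 10 steps.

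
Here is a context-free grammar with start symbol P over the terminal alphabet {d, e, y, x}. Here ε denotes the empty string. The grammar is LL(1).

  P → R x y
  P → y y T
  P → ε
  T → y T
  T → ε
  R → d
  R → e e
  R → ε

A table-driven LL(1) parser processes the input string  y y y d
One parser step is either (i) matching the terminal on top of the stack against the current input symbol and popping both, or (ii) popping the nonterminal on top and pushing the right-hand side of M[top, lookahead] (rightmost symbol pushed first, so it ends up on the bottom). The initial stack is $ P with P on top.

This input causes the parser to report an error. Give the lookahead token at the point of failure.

d

     Stack    Input      Action
  1  $ P      y y y d $  expand P → y y T
  2  $ T y y  y y y d $  match y
  3  $ T y    y y d $    match y
  4  $ T      y d $      expand T → y T
  5  $ T y    y d $      match y
  6  $ T      d $        error: M[T, d] is empty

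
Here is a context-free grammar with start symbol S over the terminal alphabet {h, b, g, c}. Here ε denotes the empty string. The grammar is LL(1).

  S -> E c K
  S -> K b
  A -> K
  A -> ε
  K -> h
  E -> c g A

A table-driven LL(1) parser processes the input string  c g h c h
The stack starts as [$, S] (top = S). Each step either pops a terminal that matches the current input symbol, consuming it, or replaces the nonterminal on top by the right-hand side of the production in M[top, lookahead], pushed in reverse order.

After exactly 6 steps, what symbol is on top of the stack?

     Stack        Input        Action
  1  $ S          c g h c h $  expand S -> E c K
  2  $ K c E      c g h c h $  expand E -> c g A
  3  $ K c A g c  c g h c h $  match c
  4  $ K c A g    g h c h $    match g
  5  $ K c A      h c h $      expand A -> K
  6  $ K c K      h c h $      expand K -> h
Stack after step 6: $ K c h (top = h).

h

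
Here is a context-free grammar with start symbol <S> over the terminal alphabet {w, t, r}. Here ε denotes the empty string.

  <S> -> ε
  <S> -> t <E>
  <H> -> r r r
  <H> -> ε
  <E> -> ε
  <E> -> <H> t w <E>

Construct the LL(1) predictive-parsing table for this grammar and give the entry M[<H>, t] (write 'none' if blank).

FIRST(<S>): from <S>->ε we get {ε}; from <S>->t <E> we get {t}. So FIRST(<S>) = {ε, t}.
FIRST(<H>): from <H>->r r r we get {r}; from <H>->ε we get {ε}. So FIRST(<H>) = {ε, r}.
FIRST(<E>): from <E>->ε we get {ε}; from <E>-><H> t w <E> we get {r, t}. So FIRST(<E>) = {ε, r, t}.
FOLLOW(<S>) includes $ since <S> is the start symbol.
FOLLOW(<H>): in <E>-><H> t w <E>, <H> is followed by t w <E> with FIRST {t}. Thus FOLLOW(<H>) = {t}.
For <H> -> r r r: FIRST(r r r) = {r}, so it goes in M[<H>, t] for t ∈ {r}.
For <H> -> ε: FIRST(ε) = {ε}, so it goes in M[<H>, t] for t ∈ {}; since ε ∈ FIRST, also for every t ∈ FOLLOW(<H>) = {t}.

<H> -> ε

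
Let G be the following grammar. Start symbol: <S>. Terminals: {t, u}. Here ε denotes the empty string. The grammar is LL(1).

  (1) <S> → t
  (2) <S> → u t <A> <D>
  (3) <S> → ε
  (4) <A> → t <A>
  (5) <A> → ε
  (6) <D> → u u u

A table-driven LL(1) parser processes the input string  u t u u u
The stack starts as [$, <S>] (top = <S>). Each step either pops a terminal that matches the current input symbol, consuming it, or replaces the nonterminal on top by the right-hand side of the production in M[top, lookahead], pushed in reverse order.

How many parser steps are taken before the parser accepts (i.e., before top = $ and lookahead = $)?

     Stack          Input        Action
  1  $ <S>          u t u u u $  expand <S> → u t <A> <D>
  2  $ <D> <A> t u  u t u u u $  match u
  3  $ <D> <A> t    t u u u $    match t
  4  $ <D> <A>      u u u $      expand <A> → ε
  5  $ <D>          u u u $      expand <D> → u u u
  6  $ u u u        u u u $      match u
  7  $ u u          u u $        match u
  8  $ u            u $          match u
Accept reached after 8 steps.

8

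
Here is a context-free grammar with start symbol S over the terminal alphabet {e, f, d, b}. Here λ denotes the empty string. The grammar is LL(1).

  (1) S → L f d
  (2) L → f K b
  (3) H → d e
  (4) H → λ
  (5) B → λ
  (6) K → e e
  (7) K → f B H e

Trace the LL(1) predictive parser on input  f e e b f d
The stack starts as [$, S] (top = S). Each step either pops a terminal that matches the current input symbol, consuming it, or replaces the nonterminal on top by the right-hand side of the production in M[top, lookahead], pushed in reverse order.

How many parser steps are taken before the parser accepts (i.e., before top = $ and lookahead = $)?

step 1: stack=$ S  input=f e e b f d $  — expand S → L f d
step 2: stack=$ d f L  input=f e e b f d $  — expand L → f K b
step 3: stack=$ d f b K f  input=f e e b f d $  — match f
step 4: stack=$ d f b K  input=e e b f d $  — expand K → e e
step 5: stack=$ d f b e e  input=e e b f d $  — match e
step 6: stack=$ d f b e  input=e b f d $  — match e
step 7: stack=$ d f b  input=b f d $  — match b
step 8: stack=$ d f  input=f d $  — match f
step 9: stack=$ d  input=d $  — match d
Accept reached after 9 steps.

9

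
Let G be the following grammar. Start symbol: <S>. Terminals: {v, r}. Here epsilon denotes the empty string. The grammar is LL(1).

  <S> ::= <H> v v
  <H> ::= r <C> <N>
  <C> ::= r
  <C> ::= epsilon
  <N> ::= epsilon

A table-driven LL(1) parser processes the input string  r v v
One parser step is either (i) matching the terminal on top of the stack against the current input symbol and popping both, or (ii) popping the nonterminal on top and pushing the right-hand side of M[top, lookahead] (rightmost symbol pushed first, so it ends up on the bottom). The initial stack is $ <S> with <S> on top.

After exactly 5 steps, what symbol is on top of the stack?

v

step 1: stack=$ <S>  input=r v v $  — expand <S> ::= <H> v v
step 2: stack=$ v v <H>  input=r v v $  — expand <H> ::= r <C> <N>
step 3: stack=$ v v <N> <C> r  input=r v v $  — match r
step 4: stack=$ v v <N> <C>  input=v v $  — expand <C> ::= epsilon
step 5: stack=$ v v <N>  input=v v $  — expand <N> ::= epsilon
Stack after step 5: $ v v (top = v).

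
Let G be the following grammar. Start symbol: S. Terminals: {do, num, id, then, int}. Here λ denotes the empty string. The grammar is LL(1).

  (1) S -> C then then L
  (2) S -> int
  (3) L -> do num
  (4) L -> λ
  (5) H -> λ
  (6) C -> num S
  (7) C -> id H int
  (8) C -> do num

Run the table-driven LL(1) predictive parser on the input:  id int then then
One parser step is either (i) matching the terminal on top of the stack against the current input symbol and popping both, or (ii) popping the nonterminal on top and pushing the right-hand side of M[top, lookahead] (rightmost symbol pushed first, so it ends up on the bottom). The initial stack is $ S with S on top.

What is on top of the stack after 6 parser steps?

then

     Stack                   Input               Action
  1  $ S                     id int then then $  expand S -> C then then L
  2  $ L then then C         id int then then $  expand C -> id H int
  3  $ L then then int H id  id int then then $  match id
  4  $ L then then int H     int then then $     expand H -> λ
  5  $ L then then int       int then then $     match int
  6  $ L then then           then then $         match then
Stack after step 6: $ L then (top = then).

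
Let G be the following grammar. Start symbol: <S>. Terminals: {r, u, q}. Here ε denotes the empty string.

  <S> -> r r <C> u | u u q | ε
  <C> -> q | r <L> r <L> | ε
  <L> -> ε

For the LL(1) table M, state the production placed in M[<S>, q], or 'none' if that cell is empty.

none

FIRST(<S>) = {ε, r, u}
FIRST(<C>) = {ε, q, r}
FIRST(<L>) = {ε}
FOLLOW(<S>) includes $ since <S> is the start symbol.
FOLLOW(<S>): <S> appears on no right-hand side. Thus FOLLOW(<S>) = {$}.
For <S> -> r r <C> u: FIRST(r r <C> u) = {r}, so it goes in M[<S>, t] for t ∈ {r}.
For <S> -> u u q: FIRST(u u q) = {u}, so it goes in M[<S>, t] for t ∈ {u}.
For <S> -> ε: FIRST(ε) = {ε}, so it goes in M[<S>, t] for t ∈ {}; since ε ∈ FIRST, also for every t ∈ FOLLOW(<S>) = {$}.
None of these place a production in M[<S>, q].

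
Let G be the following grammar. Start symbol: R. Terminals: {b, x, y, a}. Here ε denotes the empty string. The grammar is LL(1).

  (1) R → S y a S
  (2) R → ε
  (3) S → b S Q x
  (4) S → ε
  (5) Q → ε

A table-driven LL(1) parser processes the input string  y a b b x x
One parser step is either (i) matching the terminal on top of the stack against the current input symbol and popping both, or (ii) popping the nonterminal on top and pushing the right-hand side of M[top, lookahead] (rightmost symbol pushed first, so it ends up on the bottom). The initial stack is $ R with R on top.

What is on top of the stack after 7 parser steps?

b

     Stack      Input          Action
  1  $ R        y a b b x x $  expand R → S y a S
  2  $ S a y S  y a b b x x $  expand S → ε
  3  $ S a y    y a b b x x $  match y
  4  $ S a      a b b x x $    match a
  5  $ S        b b x x $      expand S → b S Q x
  6  $ x Q S b  b b x x $      match b
  7  $ x Q S    b x x $        expand S → b S Q x
Stack after step 7: $ x Q x Q S b (top = b).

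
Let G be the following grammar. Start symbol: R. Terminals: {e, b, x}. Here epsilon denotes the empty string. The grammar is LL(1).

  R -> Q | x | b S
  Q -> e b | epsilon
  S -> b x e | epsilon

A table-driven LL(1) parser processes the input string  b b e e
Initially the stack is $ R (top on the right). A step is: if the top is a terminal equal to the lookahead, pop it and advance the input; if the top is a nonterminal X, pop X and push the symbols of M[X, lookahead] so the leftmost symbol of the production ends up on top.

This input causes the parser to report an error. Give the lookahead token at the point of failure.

     Stack    Input      Action
  1  $ R      b b e e $  expand R -> b S
  2  $ S b    b b e e $  match b
  3  $ S      b e e $    expand S -> b x e
  4  $ e x b  b e e $    match b
  5  $ e x    e e $      error: top is terminal x but lookahead is e

e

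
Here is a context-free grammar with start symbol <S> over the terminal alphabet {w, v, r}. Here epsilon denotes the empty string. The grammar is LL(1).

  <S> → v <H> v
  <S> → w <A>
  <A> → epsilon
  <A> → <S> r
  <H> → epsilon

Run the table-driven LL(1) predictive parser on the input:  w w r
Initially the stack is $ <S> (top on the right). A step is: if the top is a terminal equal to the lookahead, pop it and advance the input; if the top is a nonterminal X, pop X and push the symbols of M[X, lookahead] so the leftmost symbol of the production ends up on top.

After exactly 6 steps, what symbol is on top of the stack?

     Stack      Input    Action
  1  $ <S>      w w r $  expand <S> → w <A>
  2  $ <A> w    w w r $  match w
  3  $ <A>      w r $    expand <A> → <S> r
  4  $ r <S>    w r $    expand <S> → w <A>
  5  $ r <A> w  w r $    match w
  6  $ r <A>    r $      expand <A> → epsilon
Stack after step 6: $ r (top = r).

r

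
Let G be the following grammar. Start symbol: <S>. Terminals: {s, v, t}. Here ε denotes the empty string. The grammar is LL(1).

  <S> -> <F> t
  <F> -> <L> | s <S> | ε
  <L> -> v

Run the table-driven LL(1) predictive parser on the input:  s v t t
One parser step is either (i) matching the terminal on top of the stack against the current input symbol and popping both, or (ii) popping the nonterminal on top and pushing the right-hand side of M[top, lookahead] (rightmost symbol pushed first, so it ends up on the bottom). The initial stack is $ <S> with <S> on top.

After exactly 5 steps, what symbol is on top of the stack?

<L>

     Stack      Input      Action
  1  $ <S>      s v t t $  expand <S> -> <F> t
  2  $ t <F>    s v t t $  expand <F> -> s <S>
  3  $ t <S> s  s v t t $  match s
  4  $ t <S>    v t t $    expand <S> -> <F> t
  5  $ t t <F>  v t t $    expand <F> -> <L>
Stack after step 5: $ t t <L> (top = <L>).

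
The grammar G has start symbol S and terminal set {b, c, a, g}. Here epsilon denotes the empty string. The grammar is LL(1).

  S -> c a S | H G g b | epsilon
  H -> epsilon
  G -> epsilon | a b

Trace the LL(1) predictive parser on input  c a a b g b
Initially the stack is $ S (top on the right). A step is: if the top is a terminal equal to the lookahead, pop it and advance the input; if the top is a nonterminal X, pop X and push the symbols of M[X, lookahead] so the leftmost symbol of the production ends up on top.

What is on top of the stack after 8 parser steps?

g

step 1: stack=$ S  input=c a a b g b $  — expand S -> c a S
step 2: stack=$ S a c  input=c a a b g b $  — match c
step 3: stack=$ S a  input=a a b g b $  — match a
step 4: stack=$ S  input=a b g b $  — expand S -> H G g b
step 5: stack=$ b g G H  input=a b g b $  — expand H -> epsilon
step 6: stack=$ b g G  input=a b g b $  — expand G -> a b
step 7: stack=$ b g b a  input=a b g b $  — match a
step 8: stack=$ b g b  input=b g b $  — match b
Stack after step 8: $ b g (top = g).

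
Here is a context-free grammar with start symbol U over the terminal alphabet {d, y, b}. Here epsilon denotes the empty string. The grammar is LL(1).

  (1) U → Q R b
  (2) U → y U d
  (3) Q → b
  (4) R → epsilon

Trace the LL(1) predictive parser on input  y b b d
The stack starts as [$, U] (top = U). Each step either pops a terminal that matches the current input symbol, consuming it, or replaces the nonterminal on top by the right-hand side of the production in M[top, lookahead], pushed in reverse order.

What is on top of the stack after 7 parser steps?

d

step 1: stack=$ U  input=y b b d $  — expand U → y U d
step 2: stack=$ d U y  input=y b b d $  — match y
step 3: stack=$ d U  input=b b d $  — expand U → Q R b
step 4: stack=$ d b R Q  input=b b d $  — expand Q → b
step 5: stack=$ d b R b  input=b b d $  — match b
step 6: stack=$ d b R  input=b d $  — expand R → epsilon
step 7: stack=$ d b  input=b d $  — match b
Stack after step 7: $ d (top = d).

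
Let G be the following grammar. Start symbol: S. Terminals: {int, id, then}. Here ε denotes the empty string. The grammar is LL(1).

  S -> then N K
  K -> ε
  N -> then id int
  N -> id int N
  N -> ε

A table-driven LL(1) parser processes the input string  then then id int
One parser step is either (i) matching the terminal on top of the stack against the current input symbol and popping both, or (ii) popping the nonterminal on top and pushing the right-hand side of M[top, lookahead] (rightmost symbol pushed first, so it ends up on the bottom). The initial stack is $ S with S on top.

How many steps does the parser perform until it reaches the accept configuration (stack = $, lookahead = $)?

7

step 1: stack=$ S  input=then then id int $  — expand S -> then N K
step 2: stack=$ K N then  input=then then id int $  — match then
step 3: stack=$ K N  input=then id int $  — expand N -> then id int
step 4: stack=$ K int id then  input=then id int $  — match then
step 5: stack=$ K int id  input=id int $  — match id
step 6: stack=$ K int  input=int $  — match int
step 7: stack=$ K  input=$  — expand K -> ε
Accept reached after 7 steps.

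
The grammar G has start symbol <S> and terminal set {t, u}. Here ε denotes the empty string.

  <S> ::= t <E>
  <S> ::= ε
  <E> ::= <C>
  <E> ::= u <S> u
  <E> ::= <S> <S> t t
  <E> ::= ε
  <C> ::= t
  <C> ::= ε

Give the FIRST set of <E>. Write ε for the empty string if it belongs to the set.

{ε, t, u}

FIRST(<S>): from <S>::=t <E> we get {t}; from <S>::=ε we get {ε}. So FIRST(<S>) = {ε, t}.
FIRST(<C>): from <C>::=t we get {t}; from <C>::=ε we get {ε}. So FIRST(<C>) = {ε, t}.
FIRST(<E>): from <E>::=<C> we get {ε, t}; from <E>::=u <S> u we get {u}; from <E>::=<S> <S> t t we get {t}; from <E>::=ε we get {ε}. So FIRST(<E>) = {ε, t, u}.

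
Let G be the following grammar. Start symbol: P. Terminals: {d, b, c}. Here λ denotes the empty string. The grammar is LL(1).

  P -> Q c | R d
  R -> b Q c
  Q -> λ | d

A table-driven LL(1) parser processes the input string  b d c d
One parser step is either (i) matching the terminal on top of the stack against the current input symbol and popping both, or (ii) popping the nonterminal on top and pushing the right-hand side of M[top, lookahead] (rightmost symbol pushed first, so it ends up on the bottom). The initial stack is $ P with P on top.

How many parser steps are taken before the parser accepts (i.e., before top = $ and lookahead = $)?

7

step 1: stack=$ P  input=b d c d $  — expand P -> R d
step 2: stack=$ d R  input=b d c d $  — expand R -> b Q c
step 3: stack=$ d c Q b  input=b d c d $  — match b
step 4: stack=$ d c Q  input=d c d $  — expand Q -> d
step 5: stack=$ d c d  input=d c d $  — match d
step 6: stack=$ d c  input=c d $  — match c
step 7: stack=$ d  input=d $  — match d
Accept reached after 7 steps.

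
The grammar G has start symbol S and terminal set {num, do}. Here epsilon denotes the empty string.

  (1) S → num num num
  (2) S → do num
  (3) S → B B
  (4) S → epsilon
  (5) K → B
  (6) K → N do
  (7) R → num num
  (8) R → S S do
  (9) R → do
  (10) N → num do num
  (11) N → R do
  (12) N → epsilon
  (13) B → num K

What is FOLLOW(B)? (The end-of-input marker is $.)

FIRST(B) = {num}
FIRST(S) = {epsilon, do, num}  (via B B)
FIRST(R) = {do, num}  (via S S do)
FIRST(N) = {epsilon, do, num}  (via R do)
FIRST(K) = {do, num}  (via B, N do)
FOLLOW(S) includes $ since S is the start symbol.
FOLLOW(S): in R→S S do (occurrence 1), S is followed by S do with FIRST {do, num}; in R→S S do (occurrence 2), S is followed by do with FIRST {do}. Thus FOLLOW(S) = {$, do, num}.
FOLLOW(R): in N→R do, R is followed by do with FIRST {do}. Thus FOLLOW(R) = {do}.
FOLLOW(N): in K→N do, N is followed by do with FIRST {do}. Thus FOLLOW(N) = {do}.
FOLLOW(K): in B→num K, the suffix after K is empty, so FOLLOW(K) ⊇ FOLLOW(B) = {$, do, num}. Thus FOLLOW(K) = {$, do, num}.
FOLLOW(B): in S→B B (occurrence 1), B is followed by B with FIRST {num}; in S→B B (occurrence 2), the suffix after B is empty, so FOLLOW(B) ⊇ FOLLOW(S) = {$, do, num}; in K→B, the suffix after B is empty, so FOLLOW(B) ⊇ FOLLOW(K) = {$, do, num}. Thus FOLLOW(B) = {$, do, num}.

{$, do, num}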